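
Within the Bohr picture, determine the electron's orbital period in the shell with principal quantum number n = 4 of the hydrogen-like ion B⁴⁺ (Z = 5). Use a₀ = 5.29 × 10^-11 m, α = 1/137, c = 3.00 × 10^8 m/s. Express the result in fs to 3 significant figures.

r = n²a₀/Z = 4²·5.29 × 10^-11/5 = 1.69 × 10^-10 m
v = Zαc/n = 5·0.00730·3.00 × 10^8/4 = 2.74 × 10^6 m/s
T = 2πr/v = 3.89 × 10^-16 s = 0.389 fs

0.389 fs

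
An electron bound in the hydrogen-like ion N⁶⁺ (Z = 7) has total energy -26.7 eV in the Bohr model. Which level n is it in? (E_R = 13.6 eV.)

5

E_n = −E_R Z²/n² ⇒ n² = E_R Z²/(−E_n) = 13.6 × 7² / 26.7 ≈ 24.96
n = 5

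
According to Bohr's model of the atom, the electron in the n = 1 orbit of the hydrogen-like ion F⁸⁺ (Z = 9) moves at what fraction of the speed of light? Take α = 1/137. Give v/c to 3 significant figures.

0.0657

v_n = Zαc/n, so v/c = Zα/n = 9 × 0.00730 / 1 = 0.0657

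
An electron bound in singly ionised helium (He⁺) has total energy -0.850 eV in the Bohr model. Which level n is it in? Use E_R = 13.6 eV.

E_n = −E_R Z²/n² ⇒ n² = E_R Z²/(−E_n) = 13.6 × 2² / 0.850 ≈ 64.00
n = 8

8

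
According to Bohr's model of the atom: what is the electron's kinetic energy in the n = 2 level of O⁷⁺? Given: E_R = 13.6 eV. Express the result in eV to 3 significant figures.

218 eV

For a Coulomb orbit the virial theorem gives K = −E_n.
E_n = −E_R·Z²/n², so K = E_R·Z²/n² = 13.6 × 8²/2² = 218 eV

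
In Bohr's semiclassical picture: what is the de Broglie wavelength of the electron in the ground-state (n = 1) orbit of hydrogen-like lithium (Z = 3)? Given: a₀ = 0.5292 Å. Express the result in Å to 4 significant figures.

The Bohr quantisation condition is nλ = 2πr_n.
r_n = n²a₀/Z = 0.1764 Å
λ = 2πr_n/n = 2π·0.1764/1 = 1.108 Å

1.108 Å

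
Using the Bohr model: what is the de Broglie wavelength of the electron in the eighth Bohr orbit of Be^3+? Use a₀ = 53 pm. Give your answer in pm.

The Bohr quantisation condition is nλ = 2πr_n.
r_n = n²a₀/Z = 850 pm
λ = 2πr_n/n = 2π·850/8 = 670 pm

670 pm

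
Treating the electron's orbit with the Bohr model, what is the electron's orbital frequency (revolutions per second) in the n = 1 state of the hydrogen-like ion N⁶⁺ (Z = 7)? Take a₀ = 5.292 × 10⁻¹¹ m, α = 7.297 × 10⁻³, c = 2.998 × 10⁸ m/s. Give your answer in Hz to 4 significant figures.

r = n²a₀/Z = 7.560 × 10⁻¹² m, v = Zαc/n = 1.531 × 10⁷ m/s
f = v/(2πr) = 3.224 × 10¹⁷ Hz

3.224 × 10¹⁷ Hz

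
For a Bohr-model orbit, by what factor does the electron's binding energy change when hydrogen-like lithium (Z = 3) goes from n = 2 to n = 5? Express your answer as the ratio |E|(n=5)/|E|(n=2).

|E| ∝ Z^2 · n^-2; with Z fixed, |E| ∝ n^-2.
|E|(n=5)/|E|(n=2) = (5/2)^-2 = 4/25

4/25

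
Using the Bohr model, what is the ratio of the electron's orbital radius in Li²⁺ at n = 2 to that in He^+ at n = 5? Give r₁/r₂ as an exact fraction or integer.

r ∝ Z^-1 · n^2
r₁/r₂ = (3/2)^-1 · (2/5)^2 = 8/75

8/75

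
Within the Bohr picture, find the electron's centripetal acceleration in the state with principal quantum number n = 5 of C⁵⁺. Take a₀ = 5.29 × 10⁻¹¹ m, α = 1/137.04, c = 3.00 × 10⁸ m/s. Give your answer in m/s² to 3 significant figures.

3.13 × 10²² m/s²

r = n²a₀/Z = 2.20 × 10⁻¹⁰ m, v = Zαc/n = 2.63 × 10⁶ m/s
a = v²/r = (2.63 × 10⁶)² / 2.20 × 10⁻¹⁰ = 3.13 × 10²² m/s²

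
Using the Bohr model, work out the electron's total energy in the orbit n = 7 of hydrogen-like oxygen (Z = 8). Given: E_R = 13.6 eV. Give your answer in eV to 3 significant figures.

E_n = −E_R·Z²/n² = −13.6 × 8²/7² = -17.8 eV

-17.8 eV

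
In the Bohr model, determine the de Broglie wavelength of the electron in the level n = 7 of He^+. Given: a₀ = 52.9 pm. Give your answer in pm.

1160 pm

The Bohr quantisation condition is nλ = 2πr_n.
r_n = n²a₀/Z = 1300 pm
λ = 2πr_n/n = 2π·1300/7 = 1160 pm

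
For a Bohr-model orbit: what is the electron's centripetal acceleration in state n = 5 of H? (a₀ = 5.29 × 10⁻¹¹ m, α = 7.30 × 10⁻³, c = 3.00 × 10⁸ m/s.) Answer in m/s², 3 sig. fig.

1.45 × 10²⁰ m/s²

r = n²a₀/Z = 1.32 × 10⁻⁹ m, v = Zαc/n = 4.38 × 10⁵ m/s
a = v²/r = (4.38 × 10⁵)² / 1.32 × 10⁻⁹ = 1.45 × 10²⁰ m/s²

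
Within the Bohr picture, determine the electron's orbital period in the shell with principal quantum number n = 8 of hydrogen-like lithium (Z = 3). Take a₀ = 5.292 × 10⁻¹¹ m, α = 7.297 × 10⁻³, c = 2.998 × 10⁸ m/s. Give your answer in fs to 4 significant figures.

8.647 fs

r = n²a₀/Z = 8²·5.292 × 10⁻¹¹/3 = 1.129 × 10⁻⁹ m
v = Zαc/n = 3·0.007297·2.998 × 10⁸/8 = 8.204 × 10⁵ m/s
T = 2πr/v = 8.647 × 10⁻¹⁵ s = 8.647 fs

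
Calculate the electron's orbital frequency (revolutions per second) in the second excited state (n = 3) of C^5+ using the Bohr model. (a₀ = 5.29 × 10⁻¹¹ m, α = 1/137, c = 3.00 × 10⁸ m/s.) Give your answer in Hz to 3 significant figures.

r = n²a₀/Z = 7.94 × 10⁻¹¹ m, v = Zαc/n = 4.38 × 10⁶ m/s
f = v/(2πr) = 8.78 × 10¹⁵ Hz

8.78 × 10¹⁵ Hz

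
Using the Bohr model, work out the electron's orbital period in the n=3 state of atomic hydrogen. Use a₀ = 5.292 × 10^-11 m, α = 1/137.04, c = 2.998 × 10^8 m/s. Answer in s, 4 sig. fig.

r = n²a₀/Z = 3²·5.292 × 10^-11/1 = 4.763 × 10^-10 m
v = Zαc/n = 1·0.007297·2.998 × 10^8/3 = 7.292 × 10^5 m/s
T = 2πr/v = 4.104 × 10^-15 s

4.104 × 10^-15 s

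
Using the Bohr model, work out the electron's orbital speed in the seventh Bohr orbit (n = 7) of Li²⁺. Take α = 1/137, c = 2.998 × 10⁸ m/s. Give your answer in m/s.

v_n = Zαc/n = 3 × 0.007299 × 2.998 × 10⁸ / 7
    = 9.379 × 10⁵ m/s

9.379 × 10⁵ m/s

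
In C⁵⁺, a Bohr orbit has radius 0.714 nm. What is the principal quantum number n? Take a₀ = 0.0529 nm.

r_n = n²a₀/Z ⇒ n² = rZ/a₀ = 0.714 × 6 / 0.0529 ≈ 80.98
n = 9

9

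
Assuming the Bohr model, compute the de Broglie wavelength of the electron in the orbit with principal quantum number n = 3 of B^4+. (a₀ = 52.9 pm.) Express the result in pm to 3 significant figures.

The Bohr quantisation condition is nλ = 2πr_n.
r_n = n²a₀/Z = 95.2 pm
λ = 2πr_n/n = 2π·95.2/3 = 199 pm

199 pm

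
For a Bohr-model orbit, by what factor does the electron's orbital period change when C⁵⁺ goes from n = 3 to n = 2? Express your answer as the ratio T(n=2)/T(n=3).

8/27

T ∝ Z^-2 · n^3; with Z fixed, T ∝ n^3.
T(n=2)/T(n=3) = (2/3)^3 = 8/27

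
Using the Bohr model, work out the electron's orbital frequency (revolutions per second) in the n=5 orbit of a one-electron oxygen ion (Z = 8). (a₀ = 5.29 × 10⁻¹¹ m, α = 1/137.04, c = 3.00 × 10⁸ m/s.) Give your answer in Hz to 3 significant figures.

r = n²a₀/Z = 1.65 × 10⁻¹⁰ m, v = Zαc/n = 3.50 × 10⁶ m/s
f = v/(2πr) = 3.37 × 10¹⁵ Hz

3.37 × 10¹⁵ Hz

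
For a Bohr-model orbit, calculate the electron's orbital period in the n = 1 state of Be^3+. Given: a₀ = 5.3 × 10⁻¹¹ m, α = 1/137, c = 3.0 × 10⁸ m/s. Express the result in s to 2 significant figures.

r = n²a₀/Z = 1²·5.3 × 10⁻¹¹/4 = 1.3 × 10⁻¹¹ m
v = Zαc/n = 4·0.0073·3.0 × 10⁸/1 = 8.8 × 10⁶ m/s
T = 2πr/v = 9.5 × 10⁻¹⁸ s

9.5 × 10⁻¹⁸ s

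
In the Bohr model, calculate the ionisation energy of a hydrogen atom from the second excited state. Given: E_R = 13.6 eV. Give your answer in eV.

E_n = −E_R·Z²/n² = −13.6 × 1²/3² eV = -1.51 eV
Ionisation energy = −E_n = 1.51 eV

1.51 eV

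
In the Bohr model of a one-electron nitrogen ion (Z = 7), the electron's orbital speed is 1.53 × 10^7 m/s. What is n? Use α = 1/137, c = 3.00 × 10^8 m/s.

v_n = Zαc/n ⇒ n = Zαc/v = 7 × 0.00730 × 3.00 × 10^8 / 1.53 × 10^7 ≈ 1.00
n = 1

1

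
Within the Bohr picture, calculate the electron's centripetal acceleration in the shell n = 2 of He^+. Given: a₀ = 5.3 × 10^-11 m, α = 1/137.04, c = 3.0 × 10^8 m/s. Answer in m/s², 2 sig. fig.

4.5 × 10^22 m/s²

r = n²a₀/Z = 1.1 × 10^-10 m, v = Zαc/n = 2.2 × 10^6 m/s
a = v²/r = (2.2 × 10^6)² / 1.1 × 10^-10 = 4.5 × 10^22 m/s²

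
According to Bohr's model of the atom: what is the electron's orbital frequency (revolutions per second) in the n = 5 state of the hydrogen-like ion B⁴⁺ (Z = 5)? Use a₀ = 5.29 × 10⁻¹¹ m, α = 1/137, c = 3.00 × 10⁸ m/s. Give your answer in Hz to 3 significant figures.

1.32 × 10¹⁵ Hz

r = n²a₀/Z = 2.64 × 10⁻¹⁰ m, v = Zαc/n = 2.19 × 10⁶ m/s
f = v/(2πr) = 1.32 × 10¹⁵ Hz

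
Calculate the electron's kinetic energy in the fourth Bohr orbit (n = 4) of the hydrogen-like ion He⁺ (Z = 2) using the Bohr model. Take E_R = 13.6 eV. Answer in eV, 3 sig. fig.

3.40 eV

For a Coulomb orbit the virial theorem gives K = −E_n.
E_n = −E_R·Z²/n², so K = E_R·Z²/n² = 13.6 × 2²/4² = 3.40 eV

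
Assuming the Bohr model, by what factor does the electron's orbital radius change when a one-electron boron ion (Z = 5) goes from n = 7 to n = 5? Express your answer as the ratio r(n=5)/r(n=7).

r ∝ Z^-1 · n^2; with Z fixed, r ∝ n^2.
r(n=5)/r(n=7) = (5/7)^2 = 25/49

25/49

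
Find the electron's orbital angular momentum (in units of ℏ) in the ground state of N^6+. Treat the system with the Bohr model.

1

L_n = nℏ, so L/ℏ = n = 1.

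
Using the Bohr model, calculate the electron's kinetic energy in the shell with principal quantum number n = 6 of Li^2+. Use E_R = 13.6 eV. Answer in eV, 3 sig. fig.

3.40 eV

For a Coulomb orbit the virial theorem gives K = −E_n.
E_n = −E_R·Z²/n², so K = E_R·Z²/n² = 13.6 × 3²/6² = 3.40 eV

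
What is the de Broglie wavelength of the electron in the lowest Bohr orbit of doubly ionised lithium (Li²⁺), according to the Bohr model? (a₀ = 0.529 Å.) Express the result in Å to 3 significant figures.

The Bohr quantisation condition is nλ = 2πr_n.
r_n = n²a₀/Z = 0.176 Å
λ = 2πr_n/n = 2π·0.176/1 = 1.11 Å

1.11 Å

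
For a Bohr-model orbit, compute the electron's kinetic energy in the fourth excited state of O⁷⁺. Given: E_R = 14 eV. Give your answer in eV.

For a Coulomb orbit the virial theorem gives K = −E_n.
E_n = −E_R·Z²/n², so K = E_R·Z²/n² = 14 × 8²/5² = 36 eV

36 eV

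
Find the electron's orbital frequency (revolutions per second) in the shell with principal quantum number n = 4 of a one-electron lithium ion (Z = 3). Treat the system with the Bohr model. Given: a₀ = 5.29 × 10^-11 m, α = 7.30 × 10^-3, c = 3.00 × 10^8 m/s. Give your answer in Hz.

r = n²a₀/Z = 2.82 × 10^-10 m, v = Zαc/n = 1.64 × 10^6 m/s
f = v/(2πr) = 9.27 × 10^14 Hz

9.27 × 10^14 Hz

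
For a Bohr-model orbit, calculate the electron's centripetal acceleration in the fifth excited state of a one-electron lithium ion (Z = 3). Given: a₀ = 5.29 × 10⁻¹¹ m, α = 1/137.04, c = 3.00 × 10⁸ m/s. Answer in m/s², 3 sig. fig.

r = n²a₀/Z = 6.35 × 10⁻¹⁰ m, v = Zαc/n = 1.09 × 10⁶ m/s
a = v²/r = (1.09 × 10⁶)² / 6.35 × 10⁻¹⁰ = 1.89 × 10²¹ m/s²

1.89 × 10²¹ m/s²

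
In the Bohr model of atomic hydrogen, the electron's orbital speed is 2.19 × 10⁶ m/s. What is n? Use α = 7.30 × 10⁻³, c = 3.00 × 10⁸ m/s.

v_n = Zαc/n ⇒ n = Zαc/v = 1 × 0.00730 × 3.00 × 10⁸ / 2.19 × 10⁶ ≈ 1.00
n = 1

1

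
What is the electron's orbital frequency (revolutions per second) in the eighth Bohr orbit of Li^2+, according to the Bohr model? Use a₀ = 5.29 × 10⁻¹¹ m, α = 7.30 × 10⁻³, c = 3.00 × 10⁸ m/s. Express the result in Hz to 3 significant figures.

r = n²a₀/Z = 1.13 × 10⁻⁹ m, v = Zαc/n = 8.21 × 10⁵ m/s
f = v/(2πr) = 1.16 × 10¹⁴ Hz

1.16 × 10¹⁴ Hz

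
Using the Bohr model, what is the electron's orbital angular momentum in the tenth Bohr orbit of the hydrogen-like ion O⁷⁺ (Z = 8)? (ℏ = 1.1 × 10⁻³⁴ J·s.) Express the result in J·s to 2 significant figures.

1.1 × 10⁻³³ J·s

L_n = nℏ = 10 × 1.1 × 10⁻³⁴ = 1.1 × 10⁻³³ J·s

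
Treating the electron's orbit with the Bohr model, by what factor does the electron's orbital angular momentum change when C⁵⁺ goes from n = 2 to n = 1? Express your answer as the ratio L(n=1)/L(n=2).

1/2

L = nℏ depends only on n, so L ∝ n.
L(n=1)/L(n=2) = (1/2)^1 = 1/2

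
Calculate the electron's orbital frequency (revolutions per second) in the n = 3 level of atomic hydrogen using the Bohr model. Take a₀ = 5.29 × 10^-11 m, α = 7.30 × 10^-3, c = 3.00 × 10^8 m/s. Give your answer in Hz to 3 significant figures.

2.44 × 10^14 Hz

r = n²a₀/Z = 4.76 × 10^-10 m, v = Zαc/n = 7.30 × 10^5 m/s
f = v/(2πr) = 2.44 × 10^14 Hz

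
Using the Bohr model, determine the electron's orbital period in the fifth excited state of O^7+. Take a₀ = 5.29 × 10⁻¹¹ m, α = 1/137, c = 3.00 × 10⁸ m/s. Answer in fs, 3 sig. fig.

r = n²a₀/Z = 6²·5.29 × 10⁻¹¹/8 = 2.38 × 10⁻¹⁰ m
v = Zαc/n = 8·0.00730·3.00 × 10⁸/6 = 2.92 × 10⁶ m/s
T = 2πr/v = 5.12 × 10⁻¹⁶ s = 0.512 fs

0.512 fs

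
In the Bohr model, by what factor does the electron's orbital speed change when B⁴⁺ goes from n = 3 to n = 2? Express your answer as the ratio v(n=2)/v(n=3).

v ∝ Z^1 · n^-1; with Z fixed, v ∝ n^-1.
v(n=2)/v(n=3) = (2/3)^-1 = 3/2

3/2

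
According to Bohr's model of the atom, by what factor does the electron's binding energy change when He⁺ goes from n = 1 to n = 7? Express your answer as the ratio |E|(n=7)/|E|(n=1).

1/49

|E| ∝ Z^2 · n^-2; with Z fixed, |E| ∝ n^-2.
|E|(n=7)/|E|(n=1) = (7/1)^-2 = 1/49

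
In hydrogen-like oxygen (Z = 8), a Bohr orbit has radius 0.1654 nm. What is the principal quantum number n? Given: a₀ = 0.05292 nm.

r_n = n²a₀/Z ⇒ n² = rZ/a₀ = 0.1654 × 8 / 0.05292 ≈ 25.00
n = 5

5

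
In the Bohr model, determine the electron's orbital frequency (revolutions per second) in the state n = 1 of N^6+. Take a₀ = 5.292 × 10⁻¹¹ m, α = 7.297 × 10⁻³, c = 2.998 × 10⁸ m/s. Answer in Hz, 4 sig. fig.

r = n²a₀/Z = 7.560 × 10⁻¹² m, v = Zαc/n = 1.531 × 10⁷ m/s
f = v/(2πr) = 3.224 × 10¹⁷ Hz

3.224 × 10¹⁷ Hz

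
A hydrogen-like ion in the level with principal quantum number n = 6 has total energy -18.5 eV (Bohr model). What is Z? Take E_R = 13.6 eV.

7

E_n = −E_R Z²/n² ⇒ Z² = −E_n n²/E_R = 18.5 × 6² / 13.6 ≈ 48.97
Z = 7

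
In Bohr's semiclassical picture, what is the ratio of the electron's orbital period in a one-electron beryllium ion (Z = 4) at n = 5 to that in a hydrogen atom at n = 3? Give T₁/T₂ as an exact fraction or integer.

125/432

T ∝ Z^-2 · n^3
T₁/T₂ = (4/1)^-2 · (5/3)^3 = 125/432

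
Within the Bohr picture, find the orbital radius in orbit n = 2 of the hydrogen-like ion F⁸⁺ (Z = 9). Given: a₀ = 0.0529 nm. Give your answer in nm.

0.0235 nm

r_n = n²a₀/Z = 2² × 0.0529 / 9
    = 4 × 0.0529 / 9 = 0.0235 nm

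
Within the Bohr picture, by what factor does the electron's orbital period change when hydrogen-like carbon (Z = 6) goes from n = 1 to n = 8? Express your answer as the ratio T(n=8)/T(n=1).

512

T ∝ Z^-2 · n^3; with Z fixed, T ∝ n^3.
T(n=8)/T(n=1) = (8/1)^3 = 512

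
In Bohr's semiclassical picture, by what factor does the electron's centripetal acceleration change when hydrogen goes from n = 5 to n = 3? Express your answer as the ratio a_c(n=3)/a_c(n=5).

625/81

a_c ∝ Z^3 · n^-4; with Z fixed, a_c ∝ n^-4.
a_c(n=3)/a_c(n=5) = (3/5)^-4 = 625/81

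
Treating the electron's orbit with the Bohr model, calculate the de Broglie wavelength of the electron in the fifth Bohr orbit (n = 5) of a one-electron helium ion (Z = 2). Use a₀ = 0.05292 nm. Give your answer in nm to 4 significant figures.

The Bohr quantisation condition is nλ = 2πr_n.
r_n = n²a₀/Z = 0.6615 nm
λ = 2πr_n/n = 2π·0.6615/5 = 0.8313 nm

0.8313 nm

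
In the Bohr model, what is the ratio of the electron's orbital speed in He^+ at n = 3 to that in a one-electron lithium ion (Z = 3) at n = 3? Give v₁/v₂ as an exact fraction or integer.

2/3

v ∝ Z^1 · n^-1
v₁/v₂ = (2/3)^1 · (3/3)^-1 = 2/3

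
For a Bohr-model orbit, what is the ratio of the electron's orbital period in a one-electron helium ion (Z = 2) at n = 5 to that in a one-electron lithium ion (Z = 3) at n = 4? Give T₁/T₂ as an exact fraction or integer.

T ∝ Z^-2 · n^3
T₁/T₂ = (2/3)^-2 · (5/4)^3 = 1125/256

1125/256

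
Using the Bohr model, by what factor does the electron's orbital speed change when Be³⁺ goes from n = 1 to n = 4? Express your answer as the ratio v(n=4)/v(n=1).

v ∝ Z^1 · n^-1; with Z fixed, v ∝ n^-1.
v(n=4)/v(n=1) = (4/1)^-1 = 1/4

1/4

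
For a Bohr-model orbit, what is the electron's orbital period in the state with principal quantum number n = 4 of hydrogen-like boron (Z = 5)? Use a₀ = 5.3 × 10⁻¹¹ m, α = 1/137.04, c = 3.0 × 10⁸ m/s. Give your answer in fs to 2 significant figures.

r = n²a₀/Z = 4²·5.3 × 10⁻¹¹/5 = 1.7 × 10⁻¹⁰ m
v = Zαc/n = 5·0.0073·3.0 × 10⁸/4 = 2.7 × 10⁶ m/s
T = 2πr/v = 3.9 × 10⁻¹⁶ s = 0.39 fs

0.39 fs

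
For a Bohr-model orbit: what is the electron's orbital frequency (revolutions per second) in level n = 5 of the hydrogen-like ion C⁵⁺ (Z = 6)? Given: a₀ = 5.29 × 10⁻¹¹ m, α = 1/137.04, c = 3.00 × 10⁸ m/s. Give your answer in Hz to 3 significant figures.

1.90 × 10¹⁵ Hz

r = n²a₀/Z = 2.20 × 10⁻¹⁰ m, v = Zαc/n = 2.63 × 10⁶ m/s
f = v/(2πr) = 1.90 × 10¹⁵ Hz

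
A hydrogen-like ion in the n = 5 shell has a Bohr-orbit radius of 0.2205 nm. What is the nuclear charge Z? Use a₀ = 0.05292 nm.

6

r_n = n²a₀/Z ⇒ Z = n²a₀/r = 5² × 0.05292 / 0.2205 ≈ 6.00
Z = 6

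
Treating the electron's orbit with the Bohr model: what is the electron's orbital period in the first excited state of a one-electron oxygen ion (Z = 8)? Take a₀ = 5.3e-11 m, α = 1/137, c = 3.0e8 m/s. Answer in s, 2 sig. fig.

1.9e-17 s

r = n²a₀/Z = 2²·5.3e-11/8 = 2.6e-11 m
v = Zαc/n = 8·0.0073·3.0e8/2 = 8.8e6 m/s
T = 2πr/v = 1.9e-17 s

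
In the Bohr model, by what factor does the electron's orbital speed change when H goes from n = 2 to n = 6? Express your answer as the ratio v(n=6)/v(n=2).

1/3

v ∝ Z^1 · n^-1; with Z fixed, v ∝ n^-1.
v(n=6)/v(n=2) = (6/2)^-1 = 1/3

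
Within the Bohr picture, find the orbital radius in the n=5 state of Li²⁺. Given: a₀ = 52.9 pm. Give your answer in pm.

441 pm

r_n = n²a₀/Z = 5² × 52.9 / 3
    = 25 × 52.9 / 3 = 441 pm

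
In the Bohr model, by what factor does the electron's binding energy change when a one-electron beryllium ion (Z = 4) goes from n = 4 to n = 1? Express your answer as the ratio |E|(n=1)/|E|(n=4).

|E| ∝ Z^2 · n^-2; with Z fixed, |E| ∝ n^-2.
|E|(n=1)/|E|(n=4) = (1/4)^-2 = 16

16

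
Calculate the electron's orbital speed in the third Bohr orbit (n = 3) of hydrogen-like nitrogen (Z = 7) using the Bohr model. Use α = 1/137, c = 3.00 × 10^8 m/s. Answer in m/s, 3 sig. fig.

5.11 × 10^6 m/s

v_n = Zαc/n = 7 × 0.00730 × 3.00 × 10^8 / 3
    = 5.11 × 10^6 m/s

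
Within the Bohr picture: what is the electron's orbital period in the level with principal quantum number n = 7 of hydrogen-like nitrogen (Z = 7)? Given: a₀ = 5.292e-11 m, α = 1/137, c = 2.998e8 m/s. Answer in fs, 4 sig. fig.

r = n²a₀/Z = 7²·5.292e-11/7 = 3.704e-10 m
v = Zαc/n = 7·0.007299·2.998e8/7 = 2.188e6 m/s
T = 2πr/v = 1.064e-15 s = 1.064 fs

1.064 fs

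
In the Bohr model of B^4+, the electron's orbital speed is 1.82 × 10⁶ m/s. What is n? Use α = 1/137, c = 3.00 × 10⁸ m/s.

6

v_n = Zαc/n ⇒ n = Zαc/v = 5 × 0.00730 × 3.00 × 10⁸ / 1.82 × 10⁶ ≈ 6.02
n = 6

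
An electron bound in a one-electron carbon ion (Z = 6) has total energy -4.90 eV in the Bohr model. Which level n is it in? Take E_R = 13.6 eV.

10

E_n = −E_R Z²/n² ⇒ n² = E_R Z²/(−E_n) = 13.6 × 6² / 4.90 ≈ 99.92
n = 10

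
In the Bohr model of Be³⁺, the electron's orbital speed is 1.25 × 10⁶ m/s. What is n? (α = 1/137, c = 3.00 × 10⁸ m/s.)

7

v_n = Zαc/n ⇒ n = Zαc/v = 4 × 0.00730 × 3.00 × 10⁸ / 1.25 × 10⁶ ≈ 7.01
n = 7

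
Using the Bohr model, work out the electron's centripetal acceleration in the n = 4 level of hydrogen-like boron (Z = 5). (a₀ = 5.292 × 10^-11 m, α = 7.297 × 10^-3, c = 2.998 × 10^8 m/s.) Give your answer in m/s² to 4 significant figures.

4.416 × 10^22 m/s²

r = n²a₀/Z = 1.693 × 10^-10 m, v = Zαc/n = 2.735 × 10^6 m/s
a = v²/r = (2.735 × 10^6)² / 1.693 × 10^-10 = 4.416 × 10^22 m/s²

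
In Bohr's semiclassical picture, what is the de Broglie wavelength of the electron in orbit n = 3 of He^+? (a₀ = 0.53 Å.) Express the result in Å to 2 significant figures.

5.0 Å

The Bohr quantisation condition is nλ = 2πr_n.
r_n = n²a₀/Z = 2.4 Å
λ = 2πr_n/n = 2π·2.4/3 = 5.0 Å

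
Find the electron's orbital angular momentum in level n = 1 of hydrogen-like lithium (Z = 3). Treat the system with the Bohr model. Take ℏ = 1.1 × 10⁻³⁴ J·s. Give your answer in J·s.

1.1 × 10⁻³⁴ J·s

L_n = nℏ = 1 × 1.1 × 10⁻³⁴ = 1.1 × 10⁻³⁴ J·s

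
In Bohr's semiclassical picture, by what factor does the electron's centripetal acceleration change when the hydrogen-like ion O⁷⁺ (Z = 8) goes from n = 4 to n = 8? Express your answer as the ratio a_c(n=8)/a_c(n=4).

a_c ∝ Z^3 · n^-4; with Z fixed, a_c ∝ n^-4.
a_c(n=8)/a_c(n=4) = (8/4)^-4 = 1/16

1/16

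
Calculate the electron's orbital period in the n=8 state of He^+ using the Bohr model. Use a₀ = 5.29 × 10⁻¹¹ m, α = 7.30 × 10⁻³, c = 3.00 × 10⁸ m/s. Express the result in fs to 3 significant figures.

19.4 fs

r = n²a₀/Z = 8²·5.29 × 10⁻¹¹/2 = 1.69 × 10⁻⁹ m
v = Zαc/n = 2·0.00730·3.00 × 10⁸/8 = 5.47 × 10⁵ m/s
T = 2πr/v = 1.94 × 10⁻¹⁴ s = 19.4 fs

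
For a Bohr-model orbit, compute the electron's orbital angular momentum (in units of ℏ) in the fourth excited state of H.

5

L_n = nℏ, so L/ℏ = n = 5.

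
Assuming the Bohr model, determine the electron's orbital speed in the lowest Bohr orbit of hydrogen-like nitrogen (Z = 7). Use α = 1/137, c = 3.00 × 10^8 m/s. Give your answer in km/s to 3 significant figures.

1.53 × 10^4 km/s

v_n = Zαc/n = 7 × 0.00730 × 3.00 × 10^8 / 1
    = 1.53 × 10^4 km/s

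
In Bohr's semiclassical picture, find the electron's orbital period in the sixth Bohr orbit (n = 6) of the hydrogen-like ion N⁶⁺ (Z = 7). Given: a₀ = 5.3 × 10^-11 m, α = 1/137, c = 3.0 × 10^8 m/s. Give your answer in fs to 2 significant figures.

r = n²a₀/Z = 6²·5.3 × 10^-11/7 = 2.7 × 10^-10 m
v = Zαc/n = 7·0.0073·3.0 × 10^8/6 = 2.6 × 10^6 m/s
T = 2πr/v = 6.7 × 10^-16 s = 0.67 fs

0.67 fs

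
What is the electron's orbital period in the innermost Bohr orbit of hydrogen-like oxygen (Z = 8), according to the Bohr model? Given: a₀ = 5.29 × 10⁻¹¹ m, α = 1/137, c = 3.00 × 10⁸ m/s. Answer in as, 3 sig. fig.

2.37 as

r = n²a₀/Z = 1²·5.29 × 10⁻¹¹/8 = 6.61 × 10⁻¹² m
v = Zαc/n = 8·0.00730·3.00 × 10⁸/1 = 1.75 × 10⁷ m/s
T = 2πr/v = 2.37 × 10⁻¹⁸ s = 2.37 as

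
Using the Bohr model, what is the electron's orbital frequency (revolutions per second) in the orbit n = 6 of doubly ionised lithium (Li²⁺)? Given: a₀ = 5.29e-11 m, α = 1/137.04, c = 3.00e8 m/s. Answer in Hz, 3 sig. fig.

r = n²a₀/Z = 6.35e-10 m, v = Zαc/n = 1.09e6 m/s
f = v/(2πr) = 2.74e14 Hz

2.74e14 Hz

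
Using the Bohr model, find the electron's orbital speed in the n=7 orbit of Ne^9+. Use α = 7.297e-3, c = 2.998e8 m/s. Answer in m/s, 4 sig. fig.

v_n = Zαc/n = 10 × 0.007297 × 2.998e8 / 7
    = 3.125e6 m/s

3.125e6 m/s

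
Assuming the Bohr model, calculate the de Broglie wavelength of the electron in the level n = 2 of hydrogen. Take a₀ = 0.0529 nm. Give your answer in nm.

The Bohr quantisation condition is nλ = 2πr_n.
r_n = n²a₀/Z = 0.212 nm
λ = 2πr_n/n = 2π·0.212/2 = 0.665 nm

0.665 nm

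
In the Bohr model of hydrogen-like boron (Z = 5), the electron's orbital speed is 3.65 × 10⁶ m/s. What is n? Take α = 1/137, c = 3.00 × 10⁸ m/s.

3

v_n = Zαc/n ⇒ n = Zαc/v = 5 × 0.00730 × 3.00 × 10⁸ / 3.65 × 10⁶ ≈ 3.00
n = 3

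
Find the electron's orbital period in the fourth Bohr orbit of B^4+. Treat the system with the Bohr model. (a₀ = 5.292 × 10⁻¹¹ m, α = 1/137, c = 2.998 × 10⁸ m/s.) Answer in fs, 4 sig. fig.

0.3890 fs

r = n²a₀/Z = 4²·5.292 × 10⁻¹¹/5 = 1.693 × 10⁻¹⁰ m
v = Zαc/n = 5·0.007299·2.998 × 10⁸/4 = 2.735 × 10⁶ m/s
T = 2πr/v = 3.890 × 10⁻¹⁶ s = 0.3890 fs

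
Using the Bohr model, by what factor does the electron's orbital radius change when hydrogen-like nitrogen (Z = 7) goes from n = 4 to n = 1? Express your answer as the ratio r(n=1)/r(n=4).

1/16

r ∝ Z^-1 · n^2; with Z fixed, r ∝ n^2.
r(n=1)/r(n=4) = (1/4)^2 = 1/16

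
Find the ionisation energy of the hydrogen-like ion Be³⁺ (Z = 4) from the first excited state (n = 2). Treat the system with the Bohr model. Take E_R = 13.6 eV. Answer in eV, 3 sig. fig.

E_n = −E_R·Z²/n² = −13.6 × 4²/2² eV = -54.4 eV
Ionisation energy = −E_n = 54.4 eV

54.4 eV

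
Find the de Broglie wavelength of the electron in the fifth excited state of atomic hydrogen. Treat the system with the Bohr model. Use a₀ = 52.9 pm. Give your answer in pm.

1990 pm

The Bohr quantisation condition is nλ = 2πr_n.
r_n = n²a₀/Z = 1900 pm
λ = 2πr_n/n = 2π·1900/6 = 1990 pm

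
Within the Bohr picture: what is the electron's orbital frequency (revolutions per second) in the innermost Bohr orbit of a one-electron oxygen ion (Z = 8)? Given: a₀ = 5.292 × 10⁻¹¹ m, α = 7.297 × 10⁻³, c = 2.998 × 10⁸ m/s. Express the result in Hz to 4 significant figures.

r = n²a₀/Z = 6.615 × 10⁻¹² m, v = Zαc/n = 1.750 × 10⁷ m/s
f = v/(2πr) = 4.211 × 10¹⁷ Hz

4.211 × 10¹⁷ Hz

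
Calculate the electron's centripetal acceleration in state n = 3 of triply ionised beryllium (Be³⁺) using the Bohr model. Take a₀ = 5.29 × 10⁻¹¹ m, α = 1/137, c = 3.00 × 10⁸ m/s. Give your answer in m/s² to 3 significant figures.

7.16 × 10²² m/s²

r = n²a₀/Z = 1.19 × 10⁻¹⁰ m, v = Zαc/n = 2.92 × 10⁶ m/s
a = v²/r = (2.92 × 10⁶)² / 1.19 × 10⁻¹⁰ = 7.16 × 10²² m/s²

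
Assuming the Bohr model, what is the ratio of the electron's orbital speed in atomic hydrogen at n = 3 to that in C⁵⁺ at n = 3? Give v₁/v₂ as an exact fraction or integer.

1/6

v ∝ Z^1 · n^-1
v₁/v₂ = (1/6)^1 · (3/3)^-1 = 1/6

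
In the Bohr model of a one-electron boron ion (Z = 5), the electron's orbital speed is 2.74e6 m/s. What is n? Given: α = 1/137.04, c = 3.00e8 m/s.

4

v_n = Zαc/n ⇒ n = Zαc/v = 5 × 0.00730 × 3.00e8 / 2.74e6 ≈ 3.99
n = 4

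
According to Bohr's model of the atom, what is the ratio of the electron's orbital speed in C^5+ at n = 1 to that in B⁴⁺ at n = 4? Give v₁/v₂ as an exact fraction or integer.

v ∝ Z^1 · n^-1
v₁/v₂ = (6/5)^1 · (1/4)^-1 = 24/5

24/5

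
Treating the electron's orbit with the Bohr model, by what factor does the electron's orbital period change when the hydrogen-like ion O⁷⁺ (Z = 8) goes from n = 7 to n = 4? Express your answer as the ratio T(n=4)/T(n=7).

64/343

T ∝ Z^-2 · n^3; with Z fixed, T ∝ n^3.
T(n=4)/T(n=7) = (4/7)^3 = 64/343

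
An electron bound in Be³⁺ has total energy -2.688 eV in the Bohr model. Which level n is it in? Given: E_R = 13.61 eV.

E_n = −E_R Z²/n² ⇒ n² = E_R Z²/(−E_n) = 13.61 × 4² / 2.688 ≈ 81.01
n = 9

9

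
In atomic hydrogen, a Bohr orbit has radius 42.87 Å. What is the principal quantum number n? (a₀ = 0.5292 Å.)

9

r_n = n²a₀/Z ⇒ n² = rZ/a₀ = 42.87 × 1 / 0.5292 ≈ 81.01
n = 9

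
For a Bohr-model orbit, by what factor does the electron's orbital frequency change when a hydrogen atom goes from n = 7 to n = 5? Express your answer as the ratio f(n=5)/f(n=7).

f ∝ Z^2 · n^-3; with Z fixed, f ∝ n^-3.
f(n=5)/f(n=7) = (5/7)^-3 = 343/125

343/125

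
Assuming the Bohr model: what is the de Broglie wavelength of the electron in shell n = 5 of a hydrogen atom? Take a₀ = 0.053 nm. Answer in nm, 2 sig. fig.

1.7 nm

The Bohr quantisation condition is nλ = 2πr_n.
r_n = n²a₀/Z = 1.3 nm
λ = 2πr_n/n = 2π·1.3/5 = 1.7 nm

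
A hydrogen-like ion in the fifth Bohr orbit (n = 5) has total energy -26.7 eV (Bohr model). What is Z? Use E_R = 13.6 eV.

E_n = −E_R Z²/n² ⇒ Z² = −E_n n²/E_R = 26.7 × 5² / 13.6 ≈ 49.08
Z = 7

7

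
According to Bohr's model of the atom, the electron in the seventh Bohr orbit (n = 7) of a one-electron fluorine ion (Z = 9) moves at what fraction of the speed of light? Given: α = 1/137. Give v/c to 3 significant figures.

0.00938

v_n = Zαc/n, so v/c = Zα/n = 9 × 0.00730 / 7 = 0.00938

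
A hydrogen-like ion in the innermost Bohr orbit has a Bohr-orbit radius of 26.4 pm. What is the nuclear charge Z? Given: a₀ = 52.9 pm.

r_n = n²a₀/Z ⇒ Z = n²a₀/r = 1² × 52.9 / 26.4 ≈ 2.00
Z = 2

2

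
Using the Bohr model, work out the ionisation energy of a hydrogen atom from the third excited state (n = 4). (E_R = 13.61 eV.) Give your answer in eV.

E_n = −E_R·Z²/n² = −13.61 × 1²/4² eV = -0.8506 eV
Ionisation energy = −E_n = 0.8506 eV

0.8506 eV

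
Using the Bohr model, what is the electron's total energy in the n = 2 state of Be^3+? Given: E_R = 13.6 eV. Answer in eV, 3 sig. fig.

E_n = −E_R·Z²/n² = −13.6 × 4²/2² = -54.4 eV

-54.4 eV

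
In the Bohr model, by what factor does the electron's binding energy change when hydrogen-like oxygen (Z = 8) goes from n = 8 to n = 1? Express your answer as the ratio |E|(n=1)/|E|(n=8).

64

|E| ∝ Z^2 · n^-2; with Z fixed, |E| ∝ n^-2.
|E|(n=1)/|E|(n=8) = (1/8)^-2 = 64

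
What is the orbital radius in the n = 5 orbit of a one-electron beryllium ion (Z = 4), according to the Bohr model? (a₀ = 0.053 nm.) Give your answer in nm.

r_n = n²a₀/Z = 5² × 0.053 / 4
    = 25 × 0.053 / 4 = 0.33 nm

0.33 nm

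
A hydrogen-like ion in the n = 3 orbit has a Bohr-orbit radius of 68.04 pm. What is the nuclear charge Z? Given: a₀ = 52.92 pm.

7

r_n = n²a₀/Z ⇒ Z = n²a₀/r = 3² × 52.92 / 68.04 ≈ 7.00
Z = 7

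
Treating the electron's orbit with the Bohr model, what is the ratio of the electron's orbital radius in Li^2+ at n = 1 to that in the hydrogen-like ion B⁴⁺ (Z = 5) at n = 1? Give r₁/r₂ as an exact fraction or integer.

r ∝ Z^-1 · n^2
r₁/r₂ = (3/5)^-1 · (1/1)^2 = 5/3

5/3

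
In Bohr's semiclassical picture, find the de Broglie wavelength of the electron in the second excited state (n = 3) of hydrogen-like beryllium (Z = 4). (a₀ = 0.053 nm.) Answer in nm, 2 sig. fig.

0.25 nm

The Bohr quantisation condition is nλ = 2πr_n.
r_n = n²a₀/Z = 0.12 nm
λ = 2πr_n/n = 2π·0.12/3 = 0.25 nm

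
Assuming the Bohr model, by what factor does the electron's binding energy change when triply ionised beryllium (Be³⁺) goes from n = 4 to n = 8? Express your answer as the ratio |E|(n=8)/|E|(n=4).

1/4

|E| ∝ Z^2 · n^-2; with Z fixed, |E| ∝ n^-2.
|E|(n=8)/|E|(n=4) = (8/4)^-2 = 1/4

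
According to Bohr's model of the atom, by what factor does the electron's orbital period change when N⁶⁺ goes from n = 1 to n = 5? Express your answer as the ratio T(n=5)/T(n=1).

T ∝ Z^-2 · n^3; with Z fixed, T ∝ n^3.
T(n=5)/T(n=1) = (5/1)^3 = 125

125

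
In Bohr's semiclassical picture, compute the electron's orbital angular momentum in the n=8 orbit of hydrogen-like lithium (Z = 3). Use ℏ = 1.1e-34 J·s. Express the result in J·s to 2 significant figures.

L_n = nℏ = 8 × 1.1e-34 = 8.8e-34 J·s

8.8e-34 J·s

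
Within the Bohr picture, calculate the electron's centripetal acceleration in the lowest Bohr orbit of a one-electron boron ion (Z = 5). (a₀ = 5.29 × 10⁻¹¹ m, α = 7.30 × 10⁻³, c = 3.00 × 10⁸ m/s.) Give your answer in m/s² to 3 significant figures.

1.13 × 10²⁵ m/s²

r = n²a₀/Z = 1.06 × 10⁻¹¹ m, v = Zαc/n = 1.09 × 10⁷ m/s
a = v²/r = (1.09 × 10⁷)² / 1.06 × 10⁻¹¹ = 1.13 × 10²⁵ m/s²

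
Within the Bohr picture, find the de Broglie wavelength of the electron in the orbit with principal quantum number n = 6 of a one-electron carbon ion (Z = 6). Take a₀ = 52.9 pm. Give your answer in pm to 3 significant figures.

332 pm

The Bohr quantisation condition is nλ = 2πr_n.
r_n = n²a₀/Z = 317 pm
λ = 2πr_n/n = 2π·317/6 = 332 pm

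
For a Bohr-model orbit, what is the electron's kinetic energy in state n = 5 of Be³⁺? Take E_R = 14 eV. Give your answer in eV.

For a Coulomb orbit the virial theorem gives K = −E_n.
E_n = −E_R·Z²/n², so K = E_R·Z²/n² = 14 × 4²/5² = 9.0 eV

9.0 eV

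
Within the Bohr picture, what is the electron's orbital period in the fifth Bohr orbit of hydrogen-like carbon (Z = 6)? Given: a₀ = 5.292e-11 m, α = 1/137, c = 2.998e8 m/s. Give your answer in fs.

r = n²a₀/Z = 5²·5.292e-11/6 = 2.205e-10 m
v = Zαc/n = 6·0.007299·2.998e8/5 = 2.626e6 m/s
T = 2πr/v = 5.276e-16 s = 0.5276 fs

0.5276 fs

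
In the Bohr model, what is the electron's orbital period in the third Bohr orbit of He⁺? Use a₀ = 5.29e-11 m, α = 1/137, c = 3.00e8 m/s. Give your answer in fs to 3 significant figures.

1.02 fs

r = n²a₀/Z = 3²·5.29e-11/2 = 2.38e-10 m
v = Zαc/n = 2·0.00730·3.00e8/3 = 1.46e6 m/s
T = 2πr/v = 1.02e-15 s = 1.02 fs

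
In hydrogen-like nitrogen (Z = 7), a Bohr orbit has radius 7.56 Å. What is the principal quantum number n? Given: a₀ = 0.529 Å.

10

r_n = n²a₀/Z ⇒ n² = rZ/a₀ = 7.56 × 7 / 0.529 ≈ 100.04
n = 10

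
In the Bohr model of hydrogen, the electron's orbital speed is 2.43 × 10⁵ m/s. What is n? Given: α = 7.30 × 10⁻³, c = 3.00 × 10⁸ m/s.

9

v_n = Zαc/n ⇒ n = Zαc/v = 1 × 0.00730 × 3.00 × 10⁸ / 2.43 × 10⁵ ≈ 9.01
n = 9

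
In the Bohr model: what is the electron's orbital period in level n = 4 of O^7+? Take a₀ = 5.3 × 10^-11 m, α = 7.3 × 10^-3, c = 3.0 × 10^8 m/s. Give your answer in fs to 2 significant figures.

r = n²a₀/Z = 4²·5.3 × 10^-11/8 = 1.1 × 10^-10 m
v = Zαc/n = 8·0.0073·3.0 × 10^8/4 = 4.4 × 10^6 m/s
T = 2πr/v = 1.5 × 10^-16 s = 0.15 fs

0.15 fs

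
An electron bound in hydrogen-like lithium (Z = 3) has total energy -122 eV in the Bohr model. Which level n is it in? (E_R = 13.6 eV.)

E_n = −E_R Z²/n² ⇒ n² = E_R Z²/(−E_n) = 13.6 × 3² / 122 ≈ 1.00
n = 1

1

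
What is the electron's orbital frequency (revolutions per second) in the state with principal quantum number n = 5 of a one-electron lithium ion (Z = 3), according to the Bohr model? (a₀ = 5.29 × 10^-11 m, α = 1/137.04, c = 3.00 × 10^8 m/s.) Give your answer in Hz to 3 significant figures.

r = n²a₀/Z = 4.41 × 10^-10 m, v = Zαc/n = 1.31 × 10^6 m/s
f = v/(2πr) = 4.74 × 10^14 Hz

4.74 × 10^14 Hz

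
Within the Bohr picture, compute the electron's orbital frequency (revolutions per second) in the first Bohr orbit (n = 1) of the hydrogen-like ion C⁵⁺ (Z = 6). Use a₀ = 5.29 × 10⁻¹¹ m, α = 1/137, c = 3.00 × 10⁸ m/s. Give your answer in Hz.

2.37 × 10¹⁷ Hz

r = n²a₀/Z = 8.82 × 10⁻¹² m, v = Zαc/n = 1.31 × 10⁷ m/s
f = v/(2πr) = 2.37 × 10¹⁷ Hz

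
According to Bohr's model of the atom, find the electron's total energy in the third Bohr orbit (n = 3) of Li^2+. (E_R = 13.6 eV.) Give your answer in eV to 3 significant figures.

-13.6 eV

E_n = −E_R·Z²/n² = −13.6 × 3²/3² = -13.6 eV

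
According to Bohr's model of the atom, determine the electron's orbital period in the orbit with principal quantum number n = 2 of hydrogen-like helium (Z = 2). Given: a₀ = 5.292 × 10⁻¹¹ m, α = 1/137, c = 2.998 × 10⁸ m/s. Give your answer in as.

303.9 as

r = n²a₀/Z = 2²·5.292 × 10⁻¹¹/2 = 1.058 × 10⁻¹⁰ m
v = Zαc/n = 2·0.007299·2.998 × 10⁸/2 = 2.188 × 10⁶ m/s
T = 2πr/v = 3.039 × 10⁻¹⁶ s = 303.9 as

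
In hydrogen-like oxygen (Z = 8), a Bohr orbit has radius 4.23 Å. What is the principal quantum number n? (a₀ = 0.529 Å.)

r_n = n²a₀/Z ⇒ n² = rZ/a₀ = 4.23 × 8 / 0.529 ≈ 63.97
n = 8

8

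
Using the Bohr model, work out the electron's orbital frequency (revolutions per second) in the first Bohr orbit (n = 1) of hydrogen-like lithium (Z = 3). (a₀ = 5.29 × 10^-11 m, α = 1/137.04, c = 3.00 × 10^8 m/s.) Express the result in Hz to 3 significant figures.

r = n²a₀/Z = 1.76 × 10^-11 m, v = Zαc/n = 6.57 × 10^6 m/s
f = v/(2πr) = 5.93 × 10^16 Hz

5.93 × 10^16 Hz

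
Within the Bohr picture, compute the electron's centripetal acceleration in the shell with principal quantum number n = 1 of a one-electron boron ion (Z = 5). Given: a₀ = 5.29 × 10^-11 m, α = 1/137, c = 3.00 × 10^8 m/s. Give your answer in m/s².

1.13 × 10^25 m/s²

r = n²a₀/Z = 1.06 × 10^-11 m, v = Zαc/n = 1.09 × 10^7 m/s
a = v²/r = (1.09 × 10^7)² / 1.06 × 10^-11 = 1.13 × 10^25 m/s²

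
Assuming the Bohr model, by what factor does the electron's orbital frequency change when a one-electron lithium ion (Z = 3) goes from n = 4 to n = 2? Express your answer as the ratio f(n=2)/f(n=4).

8

f ∝ Z^2 · n^-3; with Z fixed, f ∝ n^-3.
f(n=2)/f(n=4) = (2/4)^-3 = 8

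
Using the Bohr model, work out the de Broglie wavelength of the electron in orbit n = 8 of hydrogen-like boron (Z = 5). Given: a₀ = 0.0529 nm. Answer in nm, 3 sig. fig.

The Bohr quantisation condition is nλ = 2πr_n.
r_n = n²a₀/Z = 0.677 nm
λ = 2πr_n/n = 2π·0.677/8 = 0.532 nm

0.532 nm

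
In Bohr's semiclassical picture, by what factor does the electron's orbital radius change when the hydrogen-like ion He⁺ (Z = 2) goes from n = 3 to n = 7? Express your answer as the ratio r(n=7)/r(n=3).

r ∝ Z^-1 · n^2; with Z fixed, r ∝ n^2.
r(n=7)/r(n=3) = (7/3)^2 = 49/9

49/9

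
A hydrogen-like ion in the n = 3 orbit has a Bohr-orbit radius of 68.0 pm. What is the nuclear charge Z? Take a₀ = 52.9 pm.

7

r_n = n²a₀/Z ⇒ Z = n²a₀/r = 3² × 52.9 / 68.0 ≈ 7.00
Z = 7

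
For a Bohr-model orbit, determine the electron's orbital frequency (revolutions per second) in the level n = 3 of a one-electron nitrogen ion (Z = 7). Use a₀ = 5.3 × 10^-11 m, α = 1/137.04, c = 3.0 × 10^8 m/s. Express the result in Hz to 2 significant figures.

1.2 × 10^16 Hz

r = n²a₀/Z = 6.8 × 10^-11 m, v = Zαc/n = 5.1 × 10^6 m/s
f = v/(2πr) = 1.2 × 10^16 Hz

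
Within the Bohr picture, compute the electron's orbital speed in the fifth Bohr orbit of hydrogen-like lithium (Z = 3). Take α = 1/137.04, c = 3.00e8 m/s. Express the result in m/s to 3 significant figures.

1.31e6 m/s

v_n = Zαc/n = 3 × 0.00730 × 3.00e8 / 5
    = 1.31e6 m/s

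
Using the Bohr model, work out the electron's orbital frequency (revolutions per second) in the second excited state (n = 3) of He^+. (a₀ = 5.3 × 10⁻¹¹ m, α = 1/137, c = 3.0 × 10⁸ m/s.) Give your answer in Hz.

9.7 × 10¹⁴ Hz

r = n²a₀/Z = 2.4 × 10⁻¹⁰ m, v = Zαc/n = 1.5 × 10⁶ m/s
f = v/(2πr) = 9.7 × 10¹⁴ Hz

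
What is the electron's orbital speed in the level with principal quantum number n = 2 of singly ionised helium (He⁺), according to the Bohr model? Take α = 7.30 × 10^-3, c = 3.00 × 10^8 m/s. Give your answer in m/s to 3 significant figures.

v_n = Zαc/n = 2 × 0.00730 × 3.00 × 10^8 / 2
    = 2.19 × 10^6 m/s

2.19 × 10^6 m/s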